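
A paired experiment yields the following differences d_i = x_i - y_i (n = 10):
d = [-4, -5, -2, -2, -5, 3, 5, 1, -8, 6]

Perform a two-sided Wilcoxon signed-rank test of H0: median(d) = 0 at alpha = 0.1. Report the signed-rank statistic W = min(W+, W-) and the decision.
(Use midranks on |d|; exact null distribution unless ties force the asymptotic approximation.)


Step 1: Drop any zero differences (none here) and take |d_i|.
|d| = [4, 5, 2, 2, 5, 3, 5, 1, 8, 6]
Step 2: Midrank |d_i| (ties get averaged ranks).
ranks: |4|->5, |5|->7, |2|->2.5, |2|->2.5, |5|->7, |3|->4, |5|->7, |1|->1, |8|->10, |6|->9
Step 3: Attach original signs; sum ranks with positive sign and with negative sign.
W+ = 4 + 7 + 1 + 9 = 21
W- = 5 + 7 + 2.5 + 2.5 + 7 + 10 = 34
(Check: W+ + W- = 55 should equal n(n+1)/2 = 55.)
Step 4: Test statistic W = min(W+, W-) = 21.
Step 5: Ties in |d|, so use the tie-corrected normal approximation.
        E[W] = n(n+1)/4 = 10*11/4 = 27.5.
        Tie groups: |d|=2 (t=2), |d|=5 (t=3); sum(t^3 - t) = 30.
        Var[W] = n(n+1)(2n+1)/24 - sum(t^3-t)/48 = 2310/24 - 30/48 = 95.625.
        z = (W - E[W]) / sqrt(Var[W]) = (21 - 27.5) / 9.7788 = -0.6647.
        Two-sided p = 2*Phi(z) = 0.506240.
Step 6: alpha = 0.1. fail to reject H0.

W+ = 21, W- = 34, W = min = 21, p = 0.506240, fail to reject H0.


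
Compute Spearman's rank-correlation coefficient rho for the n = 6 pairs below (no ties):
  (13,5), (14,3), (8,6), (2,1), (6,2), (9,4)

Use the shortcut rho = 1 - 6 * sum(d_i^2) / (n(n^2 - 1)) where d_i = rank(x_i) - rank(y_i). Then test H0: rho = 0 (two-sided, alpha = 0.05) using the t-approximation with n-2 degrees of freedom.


Step 1: Rank x and y separately (midranks; no ties here).
rank(x): 13->5, 14->6, 8->3, 2->1, 6->2, 9->4
rank(y): 5->5, 3->3, 6->6, 1->1, 2->2, 4->4
Step 2: d_i = R_x(i) - R_y(i); compute d_i^2.
  (5-5)^2=0, (6-3)^2=9, (3-6)^2=9, (1-1)^2=0, (2-2)^2=0, (4-4)^2=0
sum(d^2) = 18.
Step 3: rho = 1 - 6*18 / (6*(6^2 - 1)) = 1 - 108/210 = 0.485714.
Step 4: Under H0, t = rho * sqrt((n-2)/(1-rho^2)) = 1.1113 ~ t(4).
Step 5: Two-sided p-value from the t-distribution with 4 df = 0.328723.
Step 6: alpha = 0.05. fail to reject H0.

rho = 0.4857, p = 0.328723, fail to reject H0 at alpha = 0.05.


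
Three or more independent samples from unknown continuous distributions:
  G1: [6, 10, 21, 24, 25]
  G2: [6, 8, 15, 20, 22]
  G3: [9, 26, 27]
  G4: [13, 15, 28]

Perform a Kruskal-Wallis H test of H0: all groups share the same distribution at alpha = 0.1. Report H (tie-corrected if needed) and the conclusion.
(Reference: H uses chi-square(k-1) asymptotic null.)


Step 1: Combine all N = 16 observations and assign midranks.
sorted (value, group, rank): (6,G1,1.5), (6,G2,1.5), (8,G2,3), (9,G3,4), (10,G1,5), (13,G4,6), (15,G2,7.5), (15,G4,7.5), (20,G2,9), (21,G1,10), (22,G2,11), (24,G1,12), (25,G1,13), (26,G3,14), (27,G3,15), (28,G4,16)
Step 2: Sum ranks within each group.
R_1 = 41.5 (n_1 = 5)
R_2 = 32 (n_2 = 5)
R_3 = 33 (n_3 = 3)
R_4 = 29.5 (n_4 = 3)
Step 3: H = 12/(N(N+1)) * sum(R_i^2/n_i) - 3(N+1)
     = 12/(16*17) * (41.5^2/5 + 32^2/5 + 33^2/3 + 29.5^2/3) - 3*17
     = 0.044118 * 1202.33 - 51
     = 2.044118.
Step 4: Ties present; correction factor C = 1 - 12/(16^3 - 16) = 0.997059. Corrected H = 2.044118 / 0.997059 = 2.050147.
Step 5: Under H0, H ~ chi^2(3); p-value = 0.562064.
Step 6: alpha = 0.1. fail to reject H0.

H = 2.0501, df = 3, p = 0.562064, fail to reject H0.


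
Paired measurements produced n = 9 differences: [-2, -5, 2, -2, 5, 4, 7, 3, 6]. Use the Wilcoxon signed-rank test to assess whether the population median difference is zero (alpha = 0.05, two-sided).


Step 1: Drop any zero differences (none here) and take |d_i|.
|d| = [2, 5, 2, 2, 5, 4, 7, 3, 6]
Step 2: Midrank |d_i| (ties get averaged ranks).
ranks: |2|->2, |5|->6.5, |2|->2, |2|->2, |5|->6.5, |4|->5, |7|->9, |3|->4, |6|->8
Step 3: Attach original signs; sum ranks with positive sign and with negative sign.
W+ = 2 + 6.5 + 5 + 9 + 4 + 8 = 34.5
W- = 2 + 6.5 + 2 = 10.5
(Check: W+ + W- = 45 should equal n(n+1)/2 = 45.)
Step 4: Test statistic W = min(W+, W-) = 10.5.
Step 5: Ties in |d|, so use the tie-corrected normal approximation.
        E[W] = n(n+1)/4 = 9*10/4 = 22.5.
        Tie groups: |d|=2 (t=3), |d|=5 (t=2); sum(t^3 - t) = 30.
        Var[W] = n(n+1)(2n+1)/24 - sum(t^3-t)/48 = 1710/24 - 30/48 = 70.625.
        z = (W - E[W]) / sqrt(Var[W]) = (10.5 - 22.5) / 8.4039 = -1.4279.
        Two-sided p = 2*Phi(z) = 0.153317.
Step 6: alpha = 0.05. fail to reject H0.

W+ = 34.5, W- = 10.5, W = min = 10.5, p = 0.153317, fail to reject H0.


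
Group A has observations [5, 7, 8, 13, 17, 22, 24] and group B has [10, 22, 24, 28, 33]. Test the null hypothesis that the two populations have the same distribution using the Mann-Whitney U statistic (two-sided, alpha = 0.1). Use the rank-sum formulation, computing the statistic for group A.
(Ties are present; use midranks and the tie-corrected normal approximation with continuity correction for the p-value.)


Step 1: Combine and sort all 12 observations; assign midranks.
sorted (value, group): (5,X), (7,X), (8,X), (10,Y), (13,X), (17,X), (22,X), (22,Y), (24,X), (24,Y), (28,Y), (33,Y)
ranks: 5->1, 7->2, 8->3, 10->4, 13->5, 17->6, 22->7.5, 22->7.5, 24->9.5, 24->9.5, 28->11, 33->12
Step 2: Rank sum for X: R1 = 1 + 2 + 3 + 5 + 6 + 7.5 + 9.5 = 34.
Step 3: U_X = R1 - n1(n1+1)/2 = 34 - 7*8/2 = 34 - 28 = 6.
       U_Y = n1*n2 - U_X = 35 - 6 = 29.
Step 4: Ties are present, so use the tie-corrected normal approximation (with continuity correction) for the p-value.
Step 5: p-value = 0.073025; compare to alpha = 0.1. reject H0.

U_X = 6, p = 0.073025, reject H0 at alpha = 0.1.


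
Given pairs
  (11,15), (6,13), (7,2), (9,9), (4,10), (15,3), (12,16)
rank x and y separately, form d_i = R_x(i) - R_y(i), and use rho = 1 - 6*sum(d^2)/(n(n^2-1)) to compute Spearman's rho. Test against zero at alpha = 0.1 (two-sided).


Step 1: Rank x and y separately (midranks; no ties here).
rank(x): 11->5, 6->2, 7->3, 9->4, 4->1, 15->7, 12->6
rank(y): 15->6, 13->5, 2->1, 9->3, 10->4, 3->2, 16->7
Step 2: d_i = R_x(i) - R_y(i); compute d_i^2.
  (5-6)^2=1, (2-5)^2=9, (3-1)^2=4, (4-3)^2=1, (1-4)^2=9, (7-2)^2=25, (6-7)^2=1
sum(d^2) = 50.
Step 3: rho = 1 - 6*50 / (7*(7^2 - 1)) = 1 - 300/336 = 0.107143.
Step 4: Under H0, t = rho * sqrt((n-2)/(1-rho^2)) = 0.2410 ~ t(5).
Step 5: Two-sided p-value from the t-distribution with 5 df = 0.819151.
Step 6: alpha = 0.1. fail to reject H0.

rho = 0.1071, p = 0.819151, fail to reject H0 at alpha = 0.1.


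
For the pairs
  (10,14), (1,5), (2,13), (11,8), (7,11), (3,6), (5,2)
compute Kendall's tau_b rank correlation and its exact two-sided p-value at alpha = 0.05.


Step 1: Enumerate the 21 unordered pairs (i,j) with i<j and classify each by sign(x_j-x_i) * sign(y_j-y_i).
  (1,2):dx=-9,dy=-9->C; (1,3):dx=-8,dy=-1->C; (1,4):dx=+1,dy=-6->D; (1,5):dx=-3,dy=-3->C
  (1,6):dx=-7,dy=-8->C; (1,7):dx=-5,dy=-12->C; (2,3):dx=+1,dy=+8->C; (2,4):dx=+10,dy=+3->C
  (2,5):dx=+6,dy=+6->C; (2,6):dx=+2,dy=+1->C; (2,7):dx=+4,dy=-3->D; (3,4):dx=+9,dy=-5->D
  (3,5):dx=+5,dy=-2->D; (3,6):dx=+1,dy=-7->D; (3,7):dx=+3,dy=-11->D; (4,5):dx=-4,dy=+3->D
  (4,6):dx=-8,dy=-2->C; (4,7):dx=-6,dy=-6->C; (5,6):dx=-4,dy=-5->C; (5,7):dx=-2,dy=-9->C
  (6,7):dx=+2,dy=-4->D
Step 2: C = 13, D = 8, total pairs = 21.
Step 3: tau = (C - D)/(n(n-1)/2) = (13 - 8)/21 = 0.238095.
Step 4: Exact two-sided p-value (enumerate n! = 5040 permutations of y under H0): p = 0.561905.
Step 5: alpha = 0.05. fail to reject H0.

tau_b = 0.2381 (C=13, D=8), p = 0.561905, fail to reject H0.


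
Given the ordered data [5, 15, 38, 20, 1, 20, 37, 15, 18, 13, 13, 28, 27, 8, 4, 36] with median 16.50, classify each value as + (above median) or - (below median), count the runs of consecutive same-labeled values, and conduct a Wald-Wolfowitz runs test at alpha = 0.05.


Step 1: Compute median = 16.50; label A = above, B = below.
Labels in order: BBAABAABABBAABBA  (n_A = 8, n_B = 8)
Step 2: Count runs R = 10.
Step 3: Under H0 (random ordering), E[R] = 2*n_A*n_B/(n_A+n_B) + 1 = 2*8*8/16 + 1 = 9.0000.
        Var[R] = 2*n_A*n_B*(2*n_A*n_B - n_A - n_B) / ((n_A+n_B)^2 * (n_A+n_B-1)) = 14336/3840 = 3.7333.
        SD[R] = 1.9322.
Step 4: Continuity-corrected z = (R - 0.5 - E[R]) / SD[R] = (10 - 0.5 - 9.0000) / 1.9322 = 0.2588.
Step 5: Two-sided p-value via normal approximation = 2*(1 - Phi(|z|)) = 0.795809.
Step 6: alpha = 0.05. fail to reject H0.

R = 10, z = 0.2588, p = 0.795809, fail to reject H0.


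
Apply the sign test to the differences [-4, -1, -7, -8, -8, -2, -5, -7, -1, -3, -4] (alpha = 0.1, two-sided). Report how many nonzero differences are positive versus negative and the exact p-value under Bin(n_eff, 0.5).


Step 1: Discard zero differences. Original n = 11; n_eff = number of nonzero differences = 11.
Nonzero differences (with sign): -4, -1, -7, -8, -8, -2, -5, -7, -1, -3, -4
Step 2: Count signs: positive = 0, negative = 11.
Step 3: Under H0: P(positive) = 0.5, so the number of positives S ~ Bin(11, 0.5).
Step 4: Two-sided exact p-value = sum of Bin(11,0.5) probabilities at or below the observed probability = 0.000977.
Step 5: alpha = 0.1. reject H0.

n_eff = 11, pos = 0, neg = 11, p = 0.000977, reject H0.


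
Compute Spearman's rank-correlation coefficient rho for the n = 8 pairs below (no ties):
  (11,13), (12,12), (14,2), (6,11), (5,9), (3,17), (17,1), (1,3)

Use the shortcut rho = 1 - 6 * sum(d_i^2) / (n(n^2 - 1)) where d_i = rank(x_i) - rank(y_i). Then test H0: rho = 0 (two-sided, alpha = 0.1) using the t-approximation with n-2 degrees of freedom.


Step 1: Rank x and y separately (midranks; no ties here).
rank(x): 11->5, 12->6, 14->7, 6->4, 5->3, 3->2, 17->8, 1->1
rank(y): 13->7, 12->6, 2->2, 11->5, 9->4, 17->8, 1->1, 3->3
Step 2: d_i = R_x(i) - R_y(i); compute d_i^2.
  (5-7)^2=4, (6-6)^2=0, (7-2)^2=25, (4-5)^2=1, (3-4)^2=1, (2-8)^2=36, (8-1)^2=49, (1-3)^2=4
sum(d^2) = 120.
Step 3: rho = 1 - 6*120 / (8*(8^2 - 1)) = 1 - 720/504 = -0.428571.
Step 4: Under H0, t = rho * sqrt((n-2)/(1-rho^2)) = -1.1619 ~ t(6).
Step 5: Two-sided p-value from the t-distribution with 6 df = 0.289403.
Step 6: alpha = 0.1. fail to reject H0.

rho = -0.4286, p = 0.289403, fail to reject H0 at alpha = 0.1.


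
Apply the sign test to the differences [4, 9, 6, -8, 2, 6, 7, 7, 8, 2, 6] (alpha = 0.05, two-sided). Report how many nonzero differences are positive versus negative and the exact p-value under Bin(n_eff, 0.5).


Step 1: Discard zero differences. Original n = 11; n_eff = number of nonzero differences = 11.
Nonzero differences (with sign): +4, +9, +6, -8, +2, +6, +7, +7, +8, +2, +6
Step 2: Count signs: positive = 10, negative = 1.
Step 3: Under H0: P(positive) = 0.5, so the number of positives S ~ Bin(11, 0.5).
Step 4: Two-sided exact p-value = sum of Bin(11,0.5) probabilities at or below the observed probability = 0.011719.
Step 5: alpha = 0.05. reject H0.

n_eff = 11, pos = 10, neg = 1, p = 0.011719, reject H0.


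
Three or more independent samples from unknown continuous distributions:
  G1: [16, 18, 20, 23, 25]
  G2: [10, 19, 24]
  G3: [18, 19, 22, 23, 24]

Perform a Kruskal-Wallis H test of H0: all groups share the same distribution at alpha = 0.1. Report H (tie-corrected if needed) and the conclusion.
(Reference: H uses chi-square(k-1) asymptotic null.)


Step 1: Combine all N = 13 observations and assign midranks.
sorted (value, group, rank): (10,G2,1), (16,G1,2), (18,G1,3.5), (18,G3,3.5), (19,G2,5.5), (19,G3,5.5), (20,G1,7), (22,G3,8), (23,G1,9.5), (23,G3,9.5), (24,G2,11.5), (24,G3,11.5), (25,G1,13)
Step 2: Sum ranks within each group.
R_1 = 35 (n_1 = 5)
R_2 = 18 (n_2 = 3)
R_3 = 38 (n_3 = 5)
Step 3: H = 12/(N(N+1)) * sum(R_i^2/n_i) - 3(N+1)
     = 12/(13*14) * (35^2/5 + 18^2/3 + 38^2/5) - 3*14
     = 0.065934 * 641.8 - 42
     = 0.316484.
Step 4: Ties present; correction factor C = 1 - 24/(13^3 - 13) = 0.989011. Corrected H = 0.316484 / 0.989011 = 0.320000.
Step 5: Under H0, H ~ chi^2(2); p-value = 0.852144.
Step 6: alpha = 0.1. fail to reject H0.

H = 0.3200, df = 2, p = 0.852144, fail to reject H0.


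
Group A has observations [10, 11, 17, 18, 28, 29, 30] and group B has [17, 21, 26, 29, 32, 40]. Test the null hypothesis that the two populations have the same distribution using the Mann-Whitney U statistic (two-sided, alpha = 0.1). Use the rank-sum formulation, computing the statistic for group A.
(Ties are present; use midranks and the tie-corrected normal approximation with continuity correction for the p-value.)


Step 1: Combine and sort all 13 observations; assign midranks.
sorted (value, group): (10,X), (11,X), (17,X), (17,Y), (18,X), (21,Y), (26,Y), (28,X), (29,X), (29,Y), (30,X), (32,Y), (40,Y)
ranks: 10->1, 11->2, 17->3.5, 17->3.5, 18->5, 21->6, 26->7, 28->8, 29->9.5, 29->9.5, 30->11, 32->12, 40->13
Step 2: Rank sum for X: R1 = 1 + 2 + 3.5 + 5 + 8 + 9.5 + 11 = 40.
Step 3: U_X = R1 - n1(n1+1)/2 = 40 - 7*8/2 = 40 - 28 = 12.
       U_Y = n1*n2 - U_X = 42 - 12 = 30.
Step 4: Ties are present, so use the tie-corrected normal approximation (with continuity correction) for the p-value.
Step 5: p-value = 0.223363; compare to alpha = 0.1. fail to reject H0.

U_X = 12, p = 0.223363, fail to reject H0 at alpha = 0.1.


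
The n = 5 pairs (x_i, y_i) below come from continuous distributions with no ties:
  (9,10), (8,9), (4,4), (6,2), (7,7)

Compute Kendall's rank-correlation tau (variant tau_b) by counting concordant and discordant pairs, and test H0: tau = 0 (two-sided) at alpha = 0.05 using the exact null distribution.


Step 1: Enumerate the 10 unordered pairs (i,j) with i<j and classify each by sign(x_j-x_i) * sign(y_j-y_i).
  (1,2):dx=-1,dy=-1->C; (1,3):dx=-5,dy=-6->C; (1,4):dx=-3,dy=-8->C; (1,5):dx=-2,dy=-3->C
  (2,3):dx=-4,dy=-5->C; (2,4):dx=-2,dy=-7->C; (2,5):dx=-1,dy=-2->C; (3,4):dx=+2,dy=-2->D
  (3,5):dx=+3,dy=+3->C; (4,5):dx=+1,dy=+5->C
Step 2: C = 9, D = 1, total pairs = 10.
Step 3: tau = (C - D)/(n(n-1)/2) = (9 - 1)/10 = 0.800000.
Step 4: Exact two-sided p-value (enumerate n! = 120 permutations of y under H0): p = 0.083333.
Step 5: alpha = 0.05. fail to reject H0.

tau_b = 0.8000 (C=9, D=1), p = 0.083333, fail to reject H0.


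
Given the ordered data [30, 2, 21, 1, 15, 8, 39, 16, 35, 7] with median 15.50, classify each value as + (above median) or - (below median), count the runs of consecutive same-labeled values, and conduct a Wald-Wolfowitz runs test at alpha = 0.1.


Step 1: Compute median = 15.50; label A = above, B = below.
Labels in order: ABABBBAAAB  (n_A = 5, n_B = 5)
Step 2: Count runs R = 6.
Step 3: Under H0 (random ordering), E[R] = 2*n_A*n_B/(n_A+n_B) + 1 = 2*5*5/10 + 1 = 6.0000.
        Var[R] = 2*n_A*n_B*(2*n_A*n_B - n_A - n_B) / ((n_A+n_B)^2 * (n_A+n_B-1)) = 2000/900 = 2.2222.
        SD[R] = 1.4907.
Step 4: R = E[R], so z = 0 with no continuity correction.
Step 5: Two-sided p-value via normal approximation = 2*(1 - Phi(|z|)) = 1.000000.
Step 6: alpha = 0.1. fail to reject H0.

R = 6, z = 0.0000, p = 1.000000, fail to reject H0.


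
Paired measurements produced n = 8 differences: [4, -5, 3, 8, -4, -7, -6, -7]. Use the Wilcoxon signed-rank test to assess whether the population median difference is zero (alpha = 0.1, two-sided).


Step 1: Drop any zero differences (none here) and take |d_i|.
|d| = [4, 5, 3, 8, 4, 7, 6, 7]
Step 2: Midrank |d_i| (ties get averaged ranks).
ranks: |4|->2.5, |5|->4, |3|->1, |8|->8, |4|->2.5, |7|->6.5, |6|->5, |7|->6.5
Step 3: Attach original signs; sum ranks with positive sign and with negative sign.
W+ = 2.5 + 1 + 8 = 11.5
W- = 4 + 2.5 + 6.5 + 5 + 6.5 = 24.5
(Check: W+ + W- = 36 should equal n(n+1)/2 = 36.)
Step 4: Test statistic W = min(W+, W-) = 11.5.
Step 5: Ties in |d|, so use the tie-corrected normal approximation.
        E[W] = n(n+1)/4 = 8*9/4 = 18.
        Tie groups: |d|=4 (t=2), |d|=7 (t=2); sum(t^3 - t) = 12.
        Var[W] = n(n+1)(2n+1)/24 - sum(t^3-t)/48 = 1224/24 - 12/48 = 50.75.
        z = (W - E[W]) / sqrt(Var[W]) = (11.5 - 18) / 7.1239 = -0.9124.
        Two-sided p = 2*Phi(z) = 0.361547.
Step 6: alpha = 0.1. fail to reject H0.

W+ = 11.5, W- = 24.5, W = min = 11.5, p = 0.361547, fail to reject H0.


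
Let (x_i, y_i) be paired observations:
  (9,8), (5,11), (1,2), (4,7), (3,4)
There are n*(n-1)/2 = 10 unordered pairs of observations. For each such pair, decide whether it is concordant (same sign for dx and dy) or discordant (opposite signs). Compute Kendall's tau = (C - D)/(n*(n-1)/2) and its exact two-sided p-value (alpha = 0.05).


Step 1: Enumerate the 10 unordered pairs (i,j) with i<j and classify each by sign(x_j-x_i) * sign(y_j-y_i).
  (1,2):dx=-4,dy=+3->D; (1,3):dx=-8,dy=-6->C; (1,4):dx=-5,dy=-1->C; (1,5):dx=-6,dy=-4->C
  (2,3):dx=-4,dy=-9->C; (2,4):dx=-1,dy=-4->C; (2,5):dx=-2,dy=-7->C; (3,4):dx=+3,dy=+5->C
  (3,5):dx=+2,dy=+2->C; (4,5):dx=-1,dy=-3->C
Step 2: C = 9, D = 1, total pairs = 10.
Step 3: tau = (C - D)/(n(n-1)/2) = (9 - 1)/10 = 0.800000.
Step 4: Exact two-sided p-value (enumerate n! = 120 permutations of y under H0): p = 0.083333.
Step 5: alpha = 0.05. fail to reject H0.

tau_b = 0.8000 (C=9, D=1), p = 0.083333, fail to reject H0.


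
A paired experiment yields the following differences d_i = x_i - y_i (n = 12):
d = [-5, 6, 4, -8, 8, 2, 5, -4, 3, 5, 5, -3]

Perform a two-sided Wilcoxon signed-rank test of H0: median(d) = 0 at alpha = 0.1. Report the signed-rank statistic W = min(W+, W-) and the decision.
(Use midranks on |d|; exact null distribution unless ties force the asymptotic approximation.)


Step 1: Drop any zero differences (none here) and take |d_i|.
|d| = [5, 6, 4, 8, 8, 2, 5, 4, 3, 5, 5, 3]
Step 2: Midrank |d_i| (ties get averaged ranks).
ranks: |5|->7.5, |6|->10, |4|->4.5, |8|->11.5, |8|->11.5, |2|->1, |5|->7.5, |4|->4.5, |3|->2.5, |5|->7.5, |5|->7.5, |3|->2.5
Step 3: Attach original signs; sum ranks with positive sign and with negative sign.
W+ = 10 + 4.5 + 11.5 + 1 + 7.5 + 2.5 + 7.5 + 7.5 = 52
W- = 7.5 + 11.5 + 4.5 + 2.5 = 26
(Check: W+ + W- = 78 should equal n(n+1)/2 = 78.)
Step 4: Test statistic W = min(W+, W-) = 26.
Step 5: Ties in |d|, so use the tie-corrected normal approximation.
        E[W] = n(n+1)/4 = 12*13/4 = 39.
        Tie groups: |d|=3 (t=2), |d|=4 (t=2), |d|=5 (t=4), |d|=8 (t=2); sum(t^3 - t) = 78.
        Var[W] = n(n+1)(2n+1)/24 - sum(t^3-t)/48 = 3900/24 - 78/48 = 160.875.
        z = (W - E[W]) / sqrt(Var[W]) = (26 - 39) / 12.6837 = -1.0249.
        Two-sided p = 2*Phi(z) = 0.305391.
Step 6: alpha = 0.1. fail to reject H0.

W+ = 52, W- = 26, W = min = 26, p = 0.305391, fail to reject H0.


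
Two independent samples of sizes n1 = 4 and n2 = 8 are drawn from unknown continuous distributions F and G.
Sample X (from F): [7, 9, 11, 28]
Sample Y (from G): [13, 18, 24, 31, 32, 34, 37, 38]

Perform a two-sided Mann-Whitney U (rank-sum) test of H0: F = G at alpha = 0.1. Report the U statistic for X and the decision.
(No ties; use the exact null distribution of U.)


Step 1: Combine and sort all 12 observations; assign midranks.
sorted (value, group): (7,X), (9,X), (11,X), (13,Y), (18,Y), (24,Y), (28,X), (31,Y), (32,Y), (34,Y), (37,Y), (38,Y)
ranks: 7->1, 9->2, 11->3, 13->4, 18->5, 24->6, 28->7, 31->8, 32->9, 34->10, 37->11, 38->12
Step 2: Rank sum for X: R1 = 1 + 2 + 3 + 7 = 13.
Step 3: U_X = R1 - n1(n1+1)/2 = 13 - 4*5/2 = 13 - 10 = 3.
       U_Y = n1*n2 - U_X = 32 - 3 = 29.
Step 4: No ties, so the exact null distribution of U (based on enumerating the C(12,4) = 495 equally likely rank assignments) gives the two-sided p-value.
Step 5: p-value = 0.028283; compare to alpha = 0.1. reject H0.

U_X = 3, p = 0.028283, reject H0 at alpha = 0.1.


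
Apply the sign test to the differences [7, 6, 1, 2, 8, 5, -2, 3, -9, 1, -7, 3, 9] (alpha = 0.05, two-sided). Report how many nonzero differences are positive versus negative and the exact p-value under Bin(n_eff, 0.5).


Step 1: Discard zero differences. Original n = 13; n_eff = number of nonzero differences = 13.
Nonzero differences (with sign): +7, +6, +1, +2, +8, +5, -2, +3, -9, +1, -7, +3, +9
Step 2: Count signs: positive = 10, negative = 3.
Step 3: Under H0: P(positive) = 0.5, so the number of positives S ~ Bin(13, 0.5).
Step 4: Two-sided exact p-value = sum of Bin(13,0.5) probabilities at or below the observed probability = 0.092285.
Step 5: alpha = 0.05. fail to reject H0.

n_eff = 13, pos = 10, neg = 3, p = 0.092285, fail to reject H0.


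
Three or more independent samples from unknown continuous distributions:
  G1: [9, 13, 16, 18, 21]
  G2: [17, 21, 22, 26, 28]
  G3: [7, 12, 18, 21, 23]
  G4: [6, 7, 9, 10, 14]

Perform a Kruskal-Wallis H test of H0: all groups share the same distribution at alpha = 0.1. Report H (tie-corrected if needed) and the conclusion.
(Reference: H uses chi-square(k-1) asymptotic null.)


Step 1: Combine all N = 20 observations and assign midranks.
sorted (value, group, rank): (6,G4,1), (7,G3,2.5), (7,G4,2.5), (9,G1,4.5), (9,G4,4.5), (10,G4,6), (12,G3,7), (13,G1,8), (14,G4,9), (16,G1,10), (17,G2,11), (18,G1,12.5), (18,G3,12.5), (21,G1,15), (21,G2,15), (21,G3,15), (22,G2,17), (23,G3,18), (26,G2,19), (28,G2,20)
Step 2: Sum ranks within each group.
R_1 = 50 (n_1 = 5)
R_2 = 82 (n_2 = 5)
R_3 = 55 (n_3 = 5)
R_4 = 23 (n_4 = 5)
Step 3: H = 12/(N(N+1)) * sum(R_i^2/n_i) - 3(N+1)
     = 12/(20*21) * (50^2/5 + 82^2/5 + 55^2/5 + 23^2/5) - 3*21
     = 0.028571 * 2555.6 - 63
     = 10.017143.
Step 4: Ties present; correction factor C = 1 - 42/(20^3 - 20) = 0.994737. Corrected H = 10.017143 / 0.994737 = 10.070144.
Step 5: Under H0, H ~ chi^2(3); p-value = 0.017979.
Step 6: alpha = 0.1. reject H0.

H = 10.0701, df = 3, p = 0.017979, reject H0.


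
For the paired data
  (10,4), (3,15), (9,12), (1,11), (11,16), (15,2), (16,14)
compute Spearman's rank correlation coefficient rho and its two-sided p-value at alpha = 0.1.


Step 1: Rank x and y separately (midranks; no ties here).
rank(x): 10->4, 3->2, 9->3, 1->1, 11->5, 15->6, 16->7
rank(y): 4->2, 15->6, 12->4, 11->3, 16->7, 2->1, 14->5
Step 2: d_i = R_x(i) - R_y(i); compute d_i^2.
  (4-2)^2=4, (2-6)^2=16, (3-4)^2=1, (1-3)^2=4, (5-7)^2=4, (6-1)^2=25, (7-5)^2=4
sum(d^2) = 58.
Step 3: rho = 1 - 6*58 / (7*(7^2 - 1)) = 1 - 348/336 = -0.035714.
Step 4: Under H0, t = rho * sqrt((n-2)/(1-rho^2)) = -0.0799 ~ t(5).
Step 5: Two-sided p-value from the t-distribution with 5 df = 0.939408.
Step 6: alpha = 0.1. fail to reject H0.

rho = -0.0357, p = 0.939408, fail to reject H0 at alpha = 0.1.


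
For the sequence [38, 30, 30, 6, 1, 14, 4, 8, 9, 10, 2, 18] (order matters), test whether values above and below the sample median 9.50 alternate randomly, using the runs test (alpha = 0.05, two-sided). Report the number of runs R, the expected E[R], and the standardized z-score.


Step 1: Compute median = 9.50; label A = above, B = below.
Labels in order: AAABBABBBABA  (n_A = 6, n_B = 6)
Step 2: Count runs R = 7.
Step 3: Under H0 (random ordering), E[R] = 2*n_A*n_B/(n_A+n_B) + 1 = 2*6*6/12 + 1 = 7.0000.
        Var[R] = 2*n_A*n_B*(2*n_A*n_B - n_A - n_B) / ((n_A+n_B)^2 * (n_A+n_B-1)) = 4320/1584 = 2.7273.
        SD[R] = 1.6514.
Step 4: R = E[R], so z = 0 with no continuity correction.
Step 5: Two-sided p-value via normal approximation = 2*(1 - Phi(|z|)) = 1.000000.
Step 6: alpha = 0.05. fail to reject H0.

R = 7, z = 0.0000, p = 1.000000, fail to reject H0.


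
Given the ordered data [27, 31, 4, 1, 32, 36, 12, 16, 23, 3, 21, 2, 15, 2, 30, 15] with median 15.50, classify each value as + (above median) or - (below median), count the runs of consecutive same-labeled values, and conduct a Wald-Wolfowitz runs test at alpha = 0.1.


Step 1: Compute median = 15.50; label A = above, B = below.
Labels in order: AABBAABAABABBBAB  (n_A = 8, n_B = 8)
Step 2: Count runs R = 10.
Step 3: Under H0 (random ordering), E[R] = 2*n_A*n_B/(n_A+n_B) + 1 = 2*8*8/16 + 1 = 9.0000.
        Var[R] = 2*n_A*n_B*(2*n_A*n_B - n_A - n_B) / ((n_A+n_B)^2 * (n_A+n_B-1)) = 14336/3840 = 3.7333.
        SD[R] = 1.9322.
Step 4: Continuity-corrected z = (R - 0.5 - E[R]) / SD[R] = (10 - 0.5 - 9.0000) / 1.9322 = 0.2588.
Step 5: Two-sided p-value via normal approximation = 2*(1 - Phi(|z|)) = 0.795809.
Step 6: alpha = 0.1. fail to reject H0.

R = 10, z = 0.2588, p = 0.795809, fail to reject H0.


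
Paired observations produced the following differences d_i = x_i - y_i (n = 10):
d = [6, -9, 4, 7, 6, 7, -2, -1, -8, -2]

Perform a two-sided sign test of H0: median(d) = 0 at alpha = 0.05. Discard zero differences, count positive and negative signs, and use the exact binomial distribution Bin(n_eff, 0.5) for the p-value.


Step 1: Discard zero differences. Original n = 10; n_eff = number of nonzero differences = 10.
Nonzero differences (with sign): +6, -9, +4, +7, +6, +7, -2, -1, -8, -2
Step 2: Count signs: positive = 5, negative = 5.
Step 3: Under H0: P(positive) = 0.5, so the number of positives S ~ Bin(10, 0.5).
Step 4: Two-sided exact p-value = sum of Bin(10,0.5) probabilities at or below the observed probability = 1.000000.
Step 5: alpha = 0.05. fail to reject H0.

n_eff = 10, pos = 5, neg = 5, p = 1.000000, fail to reject H0.


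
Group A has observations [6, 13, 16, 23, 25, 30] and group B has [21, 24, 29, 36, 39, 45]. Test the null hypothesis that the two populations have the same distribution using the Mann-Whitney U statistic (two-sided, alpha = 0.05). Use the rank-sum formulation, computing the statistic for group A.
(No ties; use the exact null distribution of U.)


Step 1: Combine and sort all 12 observations; assign midranks.
sorted (value, group): (6,X), (13,X), (16,X), (21,Y), (23,X), (24,Y), (25,X), (29,Y), (30,X), (36,Y), (39,Y), (45,Y)
ranks: 6->1, 13->2, 16->3, 21->4, 23->5, 24->6, 25->7, 29->8, 30->9, 36->10, 39->11, 45->12
Step 2: Rank sum for X: R1 = 1 + 2 + 3 + 5 + 7 + 9 = 27.
Step 3: U_X = R1 - n1(n1+1)/2 = 27 - 6*7/2 = 27 - 21 = 6.
       U_Y = n1*n2 - U_X = 36 - 6 = 30.
Step 4: No ties, so the exact null distribution of U (based on enumerating the C(12,6) = 924 equally likely rank assignments) gives the two-sided p-value.
Step 5: p-value = 0.064935; compare to alpha = 0.05. fail to reject H0.

U_X = 6, p = 0.064935, fail to reject H0 at alpha = 0.05.


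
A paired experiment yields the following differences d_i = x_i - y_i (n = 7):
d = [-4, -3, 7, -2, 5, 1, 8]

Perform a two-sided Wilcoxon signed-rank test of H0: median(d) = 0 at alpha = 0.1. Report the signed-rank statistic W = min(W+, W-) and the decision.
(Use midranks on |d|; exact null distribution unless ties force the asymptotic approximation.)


Step 1: Drop any zero differences (none here) and take |d_i|.
|d| = [4, 3, 7, 2, 5, 1, 8]
Step 2: Midrank |d_i| (ties get averaged ranks).
ranks: |4|->4, |3|->3, |7|->6, |2|->2, |5|->5, |1|->1, |8|->7
Step 3: Attach original signs; sum ranks with positive sign and with negative sign.
W+ = 6 + 5 + 1 + 7 = 19
W- = 4 + 3 + 2 = 9
(Check: W+ + W- = 28 should equal n(n+1)/2 = 28.)
Step 4: Test statistic W = min(W+, W-) = 9.
Step 5: No ties, so the exact null distribution over the 2^7 = 128 sign assignments gives the two-sided p-value = 0.468750.
Step 6: alpha = 0.1. fail to reject H0.

W+ = 19, W- = 9, W = min = 9, p = 0.468750, fail to reject H0.


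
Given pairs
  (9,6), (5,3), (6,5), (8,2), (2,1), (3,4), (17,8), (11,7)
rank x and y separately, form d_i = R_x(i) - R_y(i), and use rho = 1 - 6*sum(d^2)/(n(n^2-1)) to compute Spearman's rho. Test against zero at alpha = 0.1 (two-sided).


Step 1: Rank x and y separately (midranks; no ties here).
rank(x): 9->6, 5->3, 6->4, 8->5, 2->1, 3->2, 17->8, 11->7
rank(y): 6->6, 3->3, 5->5, 2->2, 1->1, 4->4, 8->8, 7->7
Step 2: d_i = R_x(i) - R_y(i); compute d_i^2.
  (6-6)^2=0, (3-3)^2=0, (4-5)^2=1, (5-2)^2=9, (1-1)^2=0, (2-4)^2=4, (8-8)^2=0, (7-7)^2=0
sum(d^2) = 14.
Step 3: rho = 1 - 6*14 / (8*(8^2 - 1)) = 1 - 84/504 = 0.833333.
Step 4: Under H0, t = rho * sqrt((n-2)/(1-rho^2)) = 3.6927 ~ t(6).
Step 5: Two-sided p-value from the t-distribution with 6 df = 0.010176.
Step 6: alpha = 0.1. reject H0.

rho = 0.8333, p = 0.010176, reject H0 at alpha = 0.1.


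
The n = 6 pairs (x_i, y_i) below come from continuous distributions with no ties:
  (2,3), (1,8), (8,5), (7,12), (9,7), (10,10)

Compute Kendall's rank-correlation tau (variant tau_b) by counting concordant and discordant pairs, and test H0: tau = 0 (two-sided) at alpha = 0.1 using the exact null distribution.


Step 1: Enumerate the 15 unordered pairs (i,j) with i<j and classify each by sign(x_j-x_i) * sign(y_j-y_i).
  (1,2):dx=-1,dy=+5->D; (1,3):dx=+6,dy=+2->C; (1,4):dx=+5,dy=+9->C; (1,5):dx=+7,dy=+4->C
  (1,6):dx=+8,dy=+7->C; (2,3):dx=+7,dy=-3->D; (2,4):dx=+6,dy=+4->C; (2,5):dx=+8,dy=-1->D
  (2,6):dx=+9,dy=+2->C; (3,4):dx=-1,dy=+7->D; (3,5):dx=+1,dy=+2->C; (3,6):dx=+2,dy=+5->C
  (4,5):dx=+2,dy=-5->D; (4,6):dx=+3,dy=-2->D; (5,6):dx=+1,dy=+3->C
Step 2: C = 9, D = 6, total pairs = 15.
Step 3: tau = (C - D)/(n(n-1)/2) = (9 - 6)/15 = 0.200000.
Step 4: Exact two-sided p-value (enumerate n! = 720 permutations of y under H0): p = 0.719444.
Step 5: alpha = 0.1. fail to reject H0.

tau_b = 0.2000 (C=9, D=6), p = 0.719444, fail to reject H0.


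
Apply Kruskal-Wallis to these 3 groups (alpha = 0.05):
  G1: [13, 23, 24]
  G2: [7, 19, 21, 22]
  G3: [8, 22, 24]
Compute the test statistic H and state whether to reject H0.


Step 1: Combine all N = 10 observations and assign midranks.
sorted (value, group, rank): (7,G2,1), (8,G3,2), (13,G1,3), (19,G2,4), (21,G2,5), (22,G2,6.5), (22,G3,6.5), (23,G1,8), (24,G1,9.5), (24,G3,9.5)
Step 2: Sum ranks within each group.
R_1 = 20.5 (n_1 = 3)
R_2 = 16.5 (n_2 = 4)
R_3 = 18 (n_3 = 3)
Step 3: H = 12/(N(N+1)) * sum(R_i^2/n_i) - 3(N+1)
     = 12/(10*11) * (20.5^2/3 + 16.5^2/4 + 18^2/3) - 3*11
     = 0.109091 * 316.146 - 33
     = 1.488636.
Step 4: Ties present; correction factor C = 1 - 12/(10^3 - 10) = 0.987879. Corrected H = 1.488636 / 0.987879 = 1.506902.
Step 5: Under H0, H ~ chi^2(2); p-value = 0.470739.
Step 6: alpha = 0.05. fail to reject H0.

H = 1.5069, df = 2, p = 0.470739, fail to reject H0.


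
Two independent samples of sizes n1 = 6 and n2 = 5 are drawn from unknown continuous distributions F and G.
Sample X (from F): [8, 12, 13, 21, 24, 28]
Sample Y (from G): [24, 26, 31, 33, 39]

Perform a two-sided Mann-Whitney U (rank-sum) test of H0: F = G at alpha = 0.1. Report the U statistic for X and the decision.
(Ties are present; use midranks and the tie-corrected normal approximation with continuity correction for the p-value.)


Step 1: Combine and sort all 11 observations; assign midranks.
sorted (value, group): (8,X), (12,X), (13,X), (21,X), (24,X), (24,Y), (26,Y), (28,X), (31,Y), (33,Y), (39,Y)
ranks: 8->1, 12->2, 13->3, 21->4, 24->5.5, 24->5.5, 26->7, 28->8, 31->9, 33->10, 39->11
Step 2: Rank sum for X: R1 = 1 + 2 + 3 + 4 + 5.5 + 8 = 23.5.
Step 3: U_X = R1 - n1(n1+1)/2 = 23.5 - 6*7/2 = 23.5 - 21 = 2.5.
       U_Y = n1*n2 - U_X = 30 - 2.5 = 27.5.
Step 4: Ties are present, so use the tie-corrected normal approximation (with continuity correction) for the p-value.
Step 5: p-value = 0.028100; compare to alpha = 0.1. reject H0.

U_X = 2.5, p = 0.028100, reject H0 at alpha = 0.1.


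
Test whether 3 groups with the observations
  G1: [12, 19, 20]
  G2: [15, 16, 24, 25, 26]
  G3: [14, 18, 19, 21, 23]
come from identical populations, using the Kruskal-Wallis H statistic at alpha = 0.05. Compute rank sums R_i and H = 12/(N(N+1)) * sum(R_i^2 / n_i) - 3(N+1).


Step 1: Combine all N = 13 observations and assign midranks.
sorted (value, group, rank): (12,G1,1), (14,G3,2), (15,G2,3), (16,G2,4), (18,G3,5), (19,G1,6.5), (19,G3,6.5), (20,G1,8), (21,G3,9), (23,G3,10), (24,G2,11), (25,G2,12), (26,G2,13)
Step 2: Sum ranks within each group.
R_1 = 15.5 (n_1 = 3)
R_2 = 43 (n_2 = 5)
R_3 = 32.5 (n_3 = 5)
Step 3: H = 12/(N(N+1)) * sum(R_i^2/n_i) - 3(N+1)
     = 12/(13*14) * (15.5^2/3 + 43^2/5 + 32.5^2/5) - 3*14
     = 0.065934 * 661.133 - 42
     = 1.591209.
Step 4: Ties present; correction factor C = 1 - 6/(13^3 - 13) = 0.997253. Corrected H = 1.591209 / 0.997253 = 1.595592.
Step 5: Under H0, H ~ chi^2(2); p-value = 0.450320.
Step 6: alpha = 0.05. fail to reject H0.

H = 1.5956, df = 2, p = 0.450320, fail to reject H0.


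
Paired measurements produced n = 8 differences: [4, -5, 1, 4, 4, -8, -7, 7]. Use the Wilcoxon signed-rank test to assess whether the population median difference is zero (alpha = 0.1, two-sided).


Step 1: Drop any zero differences (none here) and take |d_i|.
|d| = [4, 5, 1, 4, 4, 8, 7, 7]
Step 2: Midrank |d_i| (ties get averaged ranks).
ranks: |4|->3, |5|->5, |1|->1, |4|->3, |4|->3, |8|->8, |7|->6.5, |7|->6.5
Step 3: Attach original signs; sum ranks with positive sign and with negative sign.
W+ = 3 + 1 + 3 + 3 + 6.5 = 16.5
W- = 5 + 8 + 6.5 = 19.5
(Check: W+ + W- = 36 should equal n(n+1)/2 = 36.)
Step 4: Test statistic W = min(W+, W-) = 16.5.
Step 5: Ties in |d|, so use the tie-corrected normal approximation.
        E[W] = n(n+1)/4 = 8*9/4 = 18.
        Tie groups: |d|=4 (t=3), |d|=7 (t=2); sum(t^3 - t) = 30.
        Var[W] = n(n+1)(2n+1)/24 - sum(t^3-t)/48 = 1224/24 - 30/48 = 50.375.
        z = (W - E[W]) / sqrt(Var[W]) = (16.5 - 18) / 7.0975 = -0.2113.
        Two-sided p = 2*Phi(z) = 0.832621.
Step 6: alpha = 0.1. fail to reject H0.

W+ = 16.5, W- = 19.5, W = min = 16.5, p = 0.832621, fail to reject H0.


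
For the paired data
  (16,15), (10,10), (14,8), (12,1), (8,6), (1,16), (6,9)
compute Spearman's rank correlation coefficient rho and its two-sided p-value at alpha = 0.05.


Step 1: Rank x and y separately (midranks; no ties here).
rank(x): 16->7, 10->4, 14->6, 12->5, 8->3, 1->1, 6->2
rank(y): 15->6, 10->5, 8->3, 1->1, 6->2, 16->7, 9->4
Step 2: d_i = R_x(i) - R_y(i); compute d_i^2.
  (7-6)^2=1, (4-5)^2=1, (6-3)^2=9, (5-1)^2=16, (3-2)^2=1, (1-7)^2=36, (2-4)^2=4
sum(d^2) = 68.
Step 3: rho = 1 - 6*68 / (7*(7^2 - 1)) = 1 - 408/336 = -0.214286.
Step 4: Under H0, t = rho * sqrt((n-2)/(1-rho^2)) = -0.4906 ~ t(5).
Step 5: Two-sided p-value from the t-distribution with 5 df = 0.644512.
Step 6: alpha = 0.05. fail to reject H0.

rho = -0.2143, p = 0.644512, fail to reject H0 at alpha = 0.05.


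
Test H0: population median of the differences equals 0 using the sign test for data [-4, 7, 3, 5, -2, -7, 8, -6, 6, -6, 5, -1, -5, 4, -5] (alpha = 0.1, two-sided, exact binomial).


Step 1: Discard zero differences. Original n = 15; n_eff = number of nonzero differences = 15.
Nonzero differences (with sign): -4, +7, +3, +5, -2, -7, +8, -6, +6, -6, +5, -1, -5, +4, -5
Step 2: Count signs: positive = 7, negative = 8.
Step 3: Under H0: P(positive) = 0.5, so the number of positives S ~ Bin(15, 0.5).
Step 4: Two-sided exact p-value = sum of Bin(15,0.5) probabilities at or below the observed probability = 1.000000.
Step 5: alpha = 0.1. fail to reject H0.

n_eff = 15, pos = 7, neg = 8, p = 1.000000, fail to reject H0.


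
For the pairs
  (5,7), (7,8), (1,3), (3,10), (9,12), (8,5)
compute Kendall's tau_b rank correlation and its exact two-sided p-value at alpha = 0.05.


Step 1: Enumerate the 15 unordered pairs (i,j) with i<j and classify each by sign(x_j-x_i) * sign(y_j-y_i).
  (1,2):dx=+2,dy=+1->C; (1,3):dx=-4,dy=-4->C; (1,4):dx=-2,dy=+3->D; (1,5):dx=+4,dy=+5->C
  (1,6):dx=+3,dy=-2->D; (2,3):dx=-6,dy=-5->C; (2,4):dx=-4,dy=+2->D; (2,5):dx=+2,dy=+4->C
  (2,6):dx=+1,dy=-3->D; (3,4):dx=+2,dy=+7->C; (3,5):dx=+8,dy=+9->C; (3,6):dx=+7,dy=+2->C
  (4,5):dx=+6,dy=+2->C; (4,6):dx=+5,dy=-5->D; (5,6):dx=-1,dy=-7->C
Step 2: C = 10, D = 5, total pairs = 15.
Step 3: tau = (C - D)/(n(n-1)/2) = (10 - 5)/15 = 0.333333.
Step 4: Exact two-sided p-value (enumerate n! = 720 permutations of y under H0): p = 0.469444.
Step 5: alpha = 0.05. fail to reject H0.

tau_b = 0.3333 (C=10, D=5), p = 0.469444, fail to reject H0.


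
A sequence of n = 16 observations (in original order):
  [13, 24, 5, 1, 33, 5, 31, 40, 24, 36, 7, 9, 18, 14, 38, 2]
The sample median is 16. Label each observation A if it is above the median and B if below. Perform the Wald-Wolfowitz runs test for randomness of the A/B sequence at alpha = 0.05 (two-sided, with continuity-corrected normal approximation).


Step 1: Compute median = 16; label A = above, B = below.
Labels in order: BABBABAAAABBABAB  (n_A = 8, n_B = 8)
Step 2: Count runs R = 11.
Step 3: Under H0 (random ordering), E[R] = 2*n_A*n_B/(n_A+n_B) + 1 = 2*8*8/16 + 1 = 9.0000.
        Var[R] = 2*n_A*n_B*(2*n_A*n_B - n_A - n_B) / ((n_A+n_B)^2 * (n_A+n_B-1)) = 14336/3840 = 3.7333.
        SD[R] = 1.9322.
Step 4: Continuity-corrected z = (R - 0.5 - E[R]) / SD[R] = (11 - 0.5 - 9.0000) / 1.9322 = 0.7763.
Step 5: Two-sided p-value via normal approximation = 2*(1 - Phi(|z|)) = 0.437558.
Step 6: alpha = 0.05. fail to reject H0.

R = 11, z = 0.7763, p = 0.437558, fail to reject H0.


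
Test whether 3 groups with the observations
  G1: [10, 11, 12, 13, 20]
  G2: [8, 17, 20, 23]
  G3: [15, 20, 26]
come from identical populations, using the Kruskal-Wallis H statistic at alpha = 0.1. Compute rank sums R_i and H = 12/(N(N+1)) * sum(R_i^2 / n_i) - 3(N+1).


Step 1: Combine all N = 12 observations and assign midranks.
sorted (value, group, rank): (8,G2,1), (10,G1,2), (11,G1,3), (12,G1,4), (13,G1,5), (15,G3,6), (17,G2,7), (20,G1,9), (20,G2,9), (20,G3,9), (23,G2,11), (26,G3,12)
Step 2: Sum ranks within each group.
R_1 = 23 (n_1 = 5)
R_2 = 28 (n_2 = 4)
R_3 = 27 (n_3 = 3)
Step 3: H = 12/(N(N+1)) * sum(R_i^2/n_i) - 3(N+1)
     = 12/(12*13) * (23^2/5 + 28^2/4 + 27^2/3) - 3*13
     = 0.076923 * 544.8 - 39
     = 2.907692.
Step 4: Ties present; correction factor C = 1 - 24/(12^3 - 12) = 0.986014. Corrected H = 2.907692 / 0.986014 = 2.948936.
Step 5: Under H0, H ~ chi^2(2); p-value = 0.228900.
Step 6: alpha = 0.1. fail to reject H0.

H = 2.9489, df = 2, p = 0.228900, fail to reject H0.


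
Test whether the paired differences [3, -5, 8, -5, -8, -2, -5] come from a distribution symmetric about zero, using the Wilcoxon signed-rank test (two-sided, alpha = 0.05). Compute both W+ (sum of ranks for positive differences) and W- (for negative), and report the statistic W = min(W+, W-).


Step 1: Drop any zero differences (none here) and take |d_i|.
|d| = [3, 5, 8, 5, 8, 2, 5]
Step 2: Midrank |d_i| (ties get averaged ranks).
ranks: |3|->2, |5|->4, |8|->6.5, |5|->4, |8|->6.5, |2|->1, |5|->4
Step 3: Attach original signs; sum ranks with positive sign and with negative sign.
W+ = 2 + 6.5 = 8.5
W- = 4 + 4 + 6.5 + 1 + 4 = 19.5
(Check: W+ + W- = 28 should equal n(n+1)/2 = 28.)
Step 4: Test statistic W = min(W+, W-) = 8.5.
Step 5: Ties in |d|, so use the tie-corrected normal approximation.
        E[W] = n(n+1)/4 = 7*8/4 = 14.
        Tie groups: |d|=5 (t=3), |d|=8 (t=2); sum(t^3 - t) = 30.
        Var[W] = n(n+1)(2n+1)/24 - sum(t^3-t)/48 = 840/24 - 30/48 = 34.375.
        z = (W - E[W]) / sqrt(Var[W]) = (8.5 - 14) / 5.8630 = -0.9381.
        Two-sided p = 2*Phi(z) = 0.348202.
Step 6: alpha = 0.05. fail to reject H0.

W+ = 8.5, W- = 19.5, W = min = 8.5, p = 0.348202, fail to reject H0.


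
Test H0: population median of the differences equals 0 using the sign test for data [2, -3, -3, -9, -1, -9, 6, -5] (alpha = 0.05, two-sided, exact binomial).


Step 1: Discard zero differences. Original n = 8; n_eff = number of nonzero differences = 8.
Nonzero differences (with sign): +2, -3, -3, -9, -1, -9, +6, -5
Step 2: Count signs: positive = 2, negative = 6.
Step 3: Under H0: P(positive) = 0.5, so the number of positives S ~ Bin(8, 0.5).
Step 4: Two-sided exact p-value = sum of Bin(8,0.5) probabilities at or below the observed probability = 0.289062.
Step 5: alpha = 0.05. fail to reject H0.

n_eff = 8, pos = 2, neg = 6, p = 0.289062, fail to reject H0.


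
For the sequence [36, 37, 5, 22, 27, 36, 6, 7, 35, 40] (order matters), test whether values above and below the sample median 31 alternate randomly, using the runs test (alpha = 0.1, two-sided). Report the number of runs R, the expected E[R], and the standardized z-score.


Step 1: Compute median = 31; label A = above, B = below.
Labels in order: AABBBABBAA  (n_A = 5, n_B = 5)
Step 2: Count runs R = 5.
Step 3: Under H0 (random ordering), E[R] = 2*n_A*n_B/(n_A+n_B) + 1 = 2*5*5/10 + 1 = 6.0000.
        Var[R] = 2*n_A*n_B*(2*n_A*n_B - n_A - n_B) / ((n_A+n_B)^2 * (n_A+n_B-1)) = 2000/900 = 2.2222.
        SD[R] = 1.4907.
Step 4: Continuity-corrected z = (R + 0.5 - E[R]) / SD[R] = (5 + 0.5 - 6.0000) / 1.4907 = -0.3354.
Step 5: Two-sided p-value via normal approximation = 2*(1 - Phi(|z|)) = 0.737316.
Step 6: alpha = 0.1. fail to reject H0.

R = 5, z = -0.3354, p = 0.737316, fail to reject H0.


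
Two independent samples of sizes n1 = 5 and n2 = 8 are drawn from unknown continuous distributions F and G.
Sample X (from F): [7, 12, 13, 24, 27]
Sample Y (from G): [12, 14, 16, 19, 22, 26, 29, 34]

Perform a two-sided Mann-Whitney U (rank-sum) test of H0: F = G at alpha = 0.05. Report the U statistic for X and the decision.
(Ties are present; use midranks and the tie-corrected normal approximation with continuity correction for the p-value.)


Step 1: Combine and sort all 13 observations; assign midranks.
sorted (value, group): (7,X), (12,X), (12,Y), (13,X), (14,Y), (16,Y), (19,Y), (22,Y), (24,X), (26,Y), (27,X), (29,Y), (34,Y)
ranks: 7->1, 12->2.5, 12->2.5, 13->4, 14->5, 16->6, 19->7, 22->8, 24->9, 26->10, 27->11, 29->12, 34->13
Step 2: Rank sum for X: R1 = 1 + 2.5 + 4 + 9 + 11 = 27.5.
Step 3: U_X = R1 - n1(n1+1)/2 = 27.5 - 5*6/2 = 27.5 - 15 = 12.5.
       U_Y = n1*n2 - U_X = 40 - 12.5 = 27.5.
Step 4: Ties are present, so use the tie-corrected normal approximation (with continuity correction) for the p-value.
Step 5: p-value = 0.304842; compare to alpha = 0.05. fail to reject H0.

U_X = 12.5, p = 0.304842, fail to reject H0 at alpha = 0.05.
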